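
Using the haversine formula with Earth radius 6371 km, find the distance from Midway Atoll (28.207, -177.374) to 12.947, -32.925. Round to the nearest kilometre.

Δλ = -32.925 − -177.374 = 144.449°.
Δφ = 12.947 − 28.207 = -15.260°.
a = sin²(Δφ/2) + cos φ₁ · cos φ₂ · sin²(Δλ/2) = 0.796427.
c = 2·atan2(√a, √(1−a)) = 2.20539 rad → d = 6371·c ≈ 14050.57 km.

14051 km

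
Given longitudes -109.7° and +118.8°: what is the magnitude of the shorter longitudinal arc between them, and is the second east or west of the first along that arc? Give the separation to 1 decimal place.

131.5° west

Raw difference: 118.8 − -109.7 = 228.5°.
Normalise into (−180°, 180°]: 228.5° − 360° = -131.5°.
Negative ⇒ the second point lies to the west; separation 131.5°.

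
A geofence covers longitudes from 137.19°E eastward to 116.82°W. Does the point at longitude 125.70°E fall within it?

No

Band width going east from +137.19° to -116.82°: ((-116.82 − 137.19) mod 360) = 105.99°.
Offset of +125.70° east of the west edge: ((125.70 − 137.19) mod 360) = 348.51°.
348.51° > 105.99° ⇒ outside.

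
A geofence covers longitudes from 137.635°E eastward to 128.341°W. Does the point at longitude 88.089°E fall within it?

No

Band width going east from +137.635° to -128.341°: ((-128.341 − 137.635) mod 360) = 94.024°.
Offset of +88.089° east of the west edge: ((88.089 − 137.635) mod 360) = 310.454°.
310.454° > 94.024° ⇒ outside.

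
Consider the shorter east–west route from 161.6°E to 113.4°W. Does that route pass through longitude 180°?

Naïve |-113.4 − 161.6| = 275.0° > 180°, so the shorter arc goes the other way round — across 180°.
Signed shortest Δλ = ((-113.4 − 161.6 + 180) mod 360) − 180 = 85.0°.
Going east by 85.0° from +161.6° passes through 180° before reaching -113.4°.

Yes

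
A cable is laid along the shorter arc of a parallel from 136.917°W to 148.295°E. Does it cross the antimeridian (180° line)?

Yes

Naïve |148.295 − -136.917| = 285.212° > 180°, so the shorter arc goes the other way round — across 180°.
Signed shortest Δλ = ((148.295 − -136.917 + 180) mod 360) − 180 = -74.788°.
Going west by 74.788° from -136.917° passes through 180° before reaching +148.295°.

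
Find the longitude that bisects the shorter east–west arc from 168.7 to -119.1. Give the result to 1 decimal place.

Signed shortest Δλ from +168.7° to -119.1° is +72.2°.
Midpoint longitude = +168.7° + (+72.2°)/2 = +168.7° + 36.1° = +204.8°.
Normalise into (−180°, 180°]: -155.2°.
(The naïve average (+168.7 + -119.1)/2 = 24.8° is on the wrong side of the globe.)

-155.2°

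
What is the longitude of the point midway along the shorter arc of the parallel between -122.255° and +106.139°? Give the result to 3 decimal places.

+171.942°

Signed shortest Δλ from -122.255° to +106.139° is -131.606°.
Midpoint longitude = -122.255° + (-131.606°)/2 = -122.255° − 65.803° = -188.058°.
Normalise into (−180°, 180°]: +171.942°.
(The naïve average (-122.255 + +106.139)/2 = -8.058° is on the wrong side of the globe.)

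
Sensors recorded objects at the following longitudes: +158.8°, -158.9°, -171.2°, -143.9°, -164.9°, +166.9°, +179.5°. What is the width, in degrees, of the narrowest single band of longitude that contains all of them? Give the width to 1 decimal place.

Sort the longitudes: -171.2°, -164.9°, -158.9°, -143.9°, +158.8°, +166.9°, +179.5°.
Eastward gaps between consecutive values (wrapping around): 6.3°, 6.0°, 15.0°, 302.7°, 8.1°, 12.6°, 9.3°.
Largest gap = 302.7° ⇒ minimal covering band is its complement: 360° − 302.7° = 57.3°.
Band runs from +158.8° eastward to -143.9°, crossing the antimeridian.

57.3°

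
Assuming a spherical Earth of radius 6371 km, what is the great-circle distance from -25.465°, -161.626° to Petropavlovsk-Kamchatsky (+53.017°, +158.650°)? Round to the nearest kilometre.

Δλ = 158.650 − -161.626 = 320.276°; wrapped into (−180°, 180°]: -39.724°.
Δφ = 53.017 − -25.465 = 78.482°.
a = sin²(Δφ/2) + cos φ₁ · cos φ₂ · sin²(Δλ/2) = 0.462858.
c = 2·atan2(√a, √(1−a)) = 1.49644 rad → d = 6371·c ≈ 9533.85 km.

9534 km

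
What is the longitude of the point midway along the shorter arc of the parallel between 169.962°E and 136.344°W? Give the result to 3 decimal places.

Signed shortest Δλ from +169.962° to -136.344° is +53.694°.
Midpoint longitude = +169.962° + (+53.694°)/2 = +169.962° + 26.847° = +196.809°.
Normalise into (−180°, 180°]: -163.191°.
(The naïve average (+169.962 + -136.344)/2 = 16.809° is on the wrong side of the globe.)

163.191°W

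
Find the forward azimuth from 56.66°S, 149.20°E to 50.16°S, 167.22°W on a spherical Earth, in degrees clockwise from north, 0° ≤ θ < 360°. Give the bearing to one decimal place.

Δλ = -167.22 − 149.20 = -316.42°; wrapped into (−180°, 180°]: 43.58°.
θ = atan2( sin Δλ · cos φ₂ , cos φ₁ · sin φ₂ − sin φ₁ · cos φ₂ · cos Δλ )
  = atan2(0.44164, -0.03429) = 94.440° → normalised to [0°, 360°): 94.440°.

94.4°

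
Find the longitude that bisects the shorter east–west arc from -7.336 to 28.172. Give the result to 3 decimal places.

Signed shortest Δλ from -7.336° to +28.172° is +35.508°.
Midpoint longitude = -7.336° + (+35.508°)/2 = -7.336° + 17.754° = +10.418°.

+10.418°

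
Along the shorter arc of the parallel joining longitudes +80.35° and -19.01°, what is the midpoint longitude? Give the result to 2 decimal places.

Signed shortest Δλ from +80.35° to -19.01° is -99.36°.
Midpoint longitude = +80.35° + (-99.36°)/2 = +80.35° − 49.68° = +30.67°.

+30.67°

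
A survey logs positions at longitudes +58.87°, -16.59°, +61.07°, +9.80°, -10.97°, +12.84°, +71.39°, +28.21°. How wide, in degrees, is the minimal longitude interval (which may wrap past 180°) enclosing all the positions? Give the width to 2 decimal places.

Sort the longitudes: -16.59°, -10.97°, +9.80°, +12.84°, +28.21°, +58.87°, +61.07°, +71.39°.
Eastward gaps between consecutive values (wrapping around): 5.62°, 20.77°, 3.04°, 15.37°, 30.66°, 2.20°, 10.32°, 272.02°.
Largest gap = 272.02° ⇒ minimal covering band is its complement: 360° − 272.02° = 87.98°.
Band runs from -16.59° eastward to +71.39°.

87.98°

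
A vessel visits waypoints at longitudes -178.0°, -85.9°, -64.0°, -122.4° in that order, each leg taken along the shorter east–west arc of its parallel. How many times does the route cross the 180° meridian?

Leg 1: -178.0° → -85.9°, shortest Δλ = 92.1° (east) — does not cross 180°.
Leg 2: -85.9° → -64.0°, shortest Δλ = 21.9° (east) — does not cross 180°.
Leg 3: -64.0° → -122.4°, shortest Δλ = -58.4° (west) — does not cross 180°.
Total crossings: 0.

0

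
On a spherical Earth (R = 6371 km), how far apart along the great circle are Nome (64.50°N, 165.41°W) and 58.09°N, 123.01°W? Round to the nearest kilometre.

2324 km

Δλ = -123.01 − -165.41 = 42.40°.
Δφ = 58.09 − 64.50 = -6.41°.
a = sin²(Δφ/2) + cos φ₁ · cos φ₂ · sin²(Δλ/2) = 0.032885.
c = 2·atan2(√a, √(1−a)) = 0.36470 rad → d = 6371·c ≈ 2323.51 km.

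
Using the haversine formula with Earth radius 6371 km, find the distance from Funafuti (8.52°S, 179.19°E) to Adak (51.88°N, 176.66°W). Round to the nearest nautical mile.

3633 nmi

Δλ = -176.66 − 179.19 = -355.85°; wrapped into (−180°, 180°]: 4.15°.
Δφ = 51.88 − -8.52 = 60.40°.
a = sin²(Δφ/2) + cos φ₁ · cos φ₂ · sin²(Δλ/2) = 0.253829.
c = 2·atan2(√a, √(1−a)) = 1.05602 rad → d = 6371·c ≈ 6727.90 km ≈ 3632.77 nmi.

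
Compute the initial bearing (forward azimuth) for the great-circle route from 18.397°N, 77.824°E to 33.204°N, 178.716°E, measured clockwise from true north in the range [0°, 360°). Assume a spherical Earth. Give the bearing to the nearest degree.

Δλ = 178.716 − 77.824 = 100.892°.
θ = atan2( sin Δλ · cos φ₂ , cos φ₁ · sin φ₂ − sin φ₁ · cos φ₂ · cos Δλ )
  = atan2(0.82165, 0.56953) = 55.272° → normalised to [0°, 360°): 55.272°.

55°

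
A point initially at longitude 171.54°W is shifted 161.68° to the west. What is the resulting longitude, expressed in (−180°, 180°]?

26.78°E

Start at -171.54°; shift −161.68° → -333.22°.
-333.22° lies outside (−180°, 180°]; add 360° → +26.78°.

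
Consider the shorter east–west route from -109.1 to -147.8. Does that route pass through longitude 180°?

No

Signed shortest Δλ = ((-147.8 − -109.1 + 180) mod 360) − 180 = -38.7°.
Going west by 38.7° from -109.1° reaches -147.8° without touching 180°.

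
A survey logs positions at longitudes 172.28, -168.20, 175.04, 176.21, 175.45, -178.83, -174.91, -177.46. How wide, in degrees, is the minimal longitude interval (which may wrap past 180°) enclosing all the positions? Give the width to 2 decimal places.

19.52°

Sort the longitudes: -178.83°, -177.46°, -174.91°, -168.20°, +172.28°, +175.04°, +175.45°, +176.21°.
Eastward gaps between consecutive values (wrapping around): 1.37°, 2.55°, 6.71°, 340.48°, 2.76°, 0.41°, 0.76°, 4.96°.
Largest gap = 340.48° ⇒ minimal covering band is its complement: 360° − 340.48° = 19.52°.
Band runs from +172.28° eastward to -168.20°, crossing the antimeridian.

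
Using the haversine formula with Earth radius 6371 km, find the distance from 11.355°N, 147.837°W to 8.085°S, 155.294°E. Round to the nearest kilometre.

6651 km

Δλ = 155.294 − -147.837 = 303.131°; wrapped into (−180°, 180°]: -56.869°.
Δφ = -8.085 − 11.355 = -19.440°.
a = sin²(Δφ/2) + cos φ₁ · cos φ₂ · sin²(Δλ/2) = 0.248580.
c = 2·atan2(√a, √(1−a)) = 1.04391 rad → d = 6371·c ≈ 6650.78 km.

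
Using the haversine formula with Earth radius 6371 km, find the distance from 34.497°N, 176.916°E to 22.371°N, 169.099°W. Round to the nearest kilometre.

1916 km

Δλ = -169.099 − 176.916 = -346.015°; wrapped into (−180°, 180°]: 13.985°.
Δφ = 22.371 − 34.497 = -12.126°.
a = sin²(Δφ/2) + cos φ₁ · cos φ₂ · sin²(Δλ/2) = 0.022451.
c = 2·atan2(√a, √(1−a)) = 0.30081 rad → d = 6371·c ≈ 1916.44 km.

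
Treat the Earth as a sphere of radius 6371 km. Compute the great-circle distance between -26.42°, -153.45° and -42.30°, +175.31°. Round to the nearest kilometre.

Δλ = 175.31 − -153.45 = 328.76°; wrapped into (−180°, 180°]: -31.24°.
Δφ = -42.30 − -26.42 = -15.88°.
a = sin²(Δφ/2) + cos φ₁ · cos φ₂ · sin²(Δλ/2) = 0.067103.
c = 2·atan2(√a, √(1−a)) = 0.52406 rad → d = 6371·c ≈ 3338.81 km.

3339 km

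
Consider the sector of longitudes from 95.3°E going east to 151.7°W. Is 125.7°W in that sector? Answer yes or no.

No

Band width going east from +95.3° to -151.7°: ((-151.7 − 95.3) mod 360) = 113.0°.
Offset of -125.7° east of the west edge: ((-125.7 − 95.3) mod 360) = 139.0°.
139.0° > 113.0° ⇒ outside.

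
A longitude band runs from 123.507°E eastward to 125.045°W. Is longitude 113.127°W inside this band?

No

Band width going east from +123.507° to -125.045°: ((-125.045 − 123.507) mod 360) = 111.448°.
Offset of -113.127° east of the west edge: ((-113.127 − 123.507) mod 360) = 123.366°.
123.366° > 111.448° ⇒ outside.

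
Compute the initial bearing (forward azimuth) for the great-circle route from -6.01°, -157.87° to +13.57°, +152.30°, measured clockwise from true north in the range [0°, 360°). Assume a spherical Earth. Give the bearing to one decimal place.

Δλ = 152.30 − -157.87 = 310.17°; wrapped into (−180°, 180°]: -49.83°.
θ = atan2( sin Δλ · cos φ₂ , cos φ₁ · sin φ₂ − sin φ₁ · cos φ₂ · cos Δλ )
  = atan2(-0.74280, 0.29900) = -68.074° → normalised to [0°, 360°): 291.926°.

291.9°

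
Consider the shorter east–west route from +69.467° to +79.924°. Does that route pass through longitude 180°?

No

Signed shortest Δλ = ((79.924 − 69.467 + 180) mod 360) − 180 = 10.457°.
Going east by 10.457° from +69.467° reaches +79.924° without touching 180°.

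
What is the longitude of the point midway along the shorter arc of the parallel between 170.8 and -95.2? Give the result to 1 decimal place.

Signed shortest Δλ from +170.8° to -95.2° is +94.0°.
Midpoint longitude = +170.8° + (+94.0°)/2 = +170.8° + 47.0° = +217.8°.
Normalise into (−180°, 180°]: -142.2°.
(The naïve average (+170.8 + -95.2)/2 = 37.8° is on the wrong side of the globe.)

-142.2°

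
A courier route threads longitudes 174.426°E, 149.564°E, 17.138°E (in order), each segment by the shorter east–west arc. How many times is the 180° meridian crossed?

Leg 1: +174.426° → +149.564°, shortest Δλ = -24.862° (west) — does not cross 180°.
Leg 2: +149.564° → +17.138°, shortest Δλ = -132.426° (west) — does not cross 180°.
Total crossings: 0.

0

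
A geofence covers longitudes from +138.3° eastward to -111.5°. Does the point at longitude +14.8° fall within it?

Band width going east from +138.3° to -111.5°: ((-111.5 − 138.3) mod 360) = 110.2°.
Offset of +14.8° east of the west edge: ((14.8 − 138.3) mod 360) = 236.5°.
236.5° > 110.2° ⇒ outside.

No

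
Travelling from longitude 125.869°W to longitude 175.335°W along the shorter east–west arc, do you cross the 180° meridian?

No

Signed shortest Δλ = ((-175.335 − -125.869 + 180) mod 360) − 180 = -49.466°.
Going west by 49.466° from -125.869° reaches -175.335° without touching 180°.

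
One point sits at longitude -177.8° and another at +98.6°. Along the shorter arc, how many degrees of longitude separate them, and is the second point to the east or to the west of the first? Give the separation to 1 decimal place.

83.6° west

Raw difference: 98.6 − -177.8 = 276.4°.
Normalise into (−180°, 180°]: 276.4° − 360° = -83.6°.
Negative ⇒ the second point lies to the west; separation 83.6°.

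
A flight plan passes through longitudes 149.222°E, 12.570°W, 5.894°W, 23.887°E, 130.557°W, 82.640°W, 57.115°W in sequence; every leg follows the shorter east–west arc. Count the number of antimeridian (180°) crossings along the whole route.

Leg 1: +149.222° → -12.570°, shortest Δλ = -161.792° (west) — does not cross 180°.
Leg 2: -12.570° → -5.894°, shortest Δλ = 6.676° (east) — does not cross 180°.
Leg 3: -5.894° → +23.887°, shortest Δλ = 29.781° (east) — does not cross 180°.
Leg 4: +23.887° → -130.557°, shortest Δλ = -154.444° (west) — does not cross 180°.
Leg 5: -130.557° → -82.640°, shortest Δλ = 47.917° (east) — does not cross 180°.
Leg 6: -82.640° → -57.115°, shortest Δλ = 25.525° (east) — does not cross 180°.
Total crossings: 0.

0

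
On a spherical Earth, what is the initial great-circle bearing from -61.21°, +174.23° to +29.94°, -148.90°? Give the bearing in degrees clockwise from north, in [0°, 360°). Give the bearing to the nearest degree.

Δλ = -148.90 − 174.23 = -323.13°; wrapped into (−180°, 180°]: 36.87°.
θ = atan2( sin Δλ · cos φ₂ , cos φ₁ · sin φ₂ − sin φ₁ · cos φ₂ · cos Δλ )
  = atan2(0.51993, 0.84791) = 31.516° → normalised to [0°, 360°): 31.516°.

32°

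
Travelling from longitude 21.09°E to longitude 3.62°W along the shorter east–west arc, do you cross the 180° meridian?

Signed shortest Δλ = ((-3.62 − 21.09 + 180) mod 360) − 180 = -24.71°.
Going west by 24.71° from +21.09° reaches -3.62° without touching 180°.

No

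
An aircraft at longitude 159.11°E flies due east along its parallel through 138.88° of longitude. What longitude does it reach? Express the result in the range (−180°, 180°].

62.01°W

Start at +159.11°; shift +138.88° → +297.99°.
+297.99° lies outside (−180°, 180°]; subtract 360° → -62.01°.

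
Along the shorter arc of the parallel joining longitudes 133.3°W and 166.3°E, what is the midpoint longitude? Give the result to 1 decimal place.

Signed shortest Δλ from -133.3° to +166.3° is -60.4°.
Midpoint longitude = -133.3° + (-60.4°)/2 = -133.3° − 30.2° = -163.5°.
(The naïve average (-133.3 + +166.3)/2 = 16.5° is on the wrong side of the globe.)

163.5°W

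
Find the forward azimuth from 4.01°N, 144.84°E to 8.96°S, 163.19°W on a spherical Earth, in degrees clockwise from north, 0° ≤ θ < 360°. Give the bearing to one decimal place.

104.3°

Δλ = -163.19 − 144.84 = -308.03°; wrapped into (−180°, 180°]: 51.97°.
θ = atan2( sin Δλ · cos φ₂ , cos φ₁ · sin φ₂ − sin φ₁ · cos φ₂ · cos Δλ )
  = atan2(0.77808, -0.19792) = 104.272° → normalised to [0°, 360°): 104.272°.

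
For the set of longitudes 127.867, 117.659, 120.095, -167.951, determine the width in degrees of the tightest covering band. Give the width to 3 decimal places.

74.390°

Sort the longitudes: -167.951°, +117.659°, +120.095°, +127.867°.
Eastward gaps between consecutive values (wrapping around): 285.610°, 2.436°, 7.772°, 64.182°.
Largest gap = 285.610° ⇒ minimal covering band is its complement: 360° − 285.610° = 74.390°.
Band runs from +117.659° eastward to -167.951°, crossing the antimeridian.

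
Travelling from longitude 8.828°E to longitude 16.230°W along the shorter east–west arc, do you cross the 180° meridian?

Signed shortest Δλ = ((-16.230 − 8.828 + 180) mod 360) − 180 = -25.058°.
Going west by 25.058° from +8.828° reaches -16.230° without touching 180°.

No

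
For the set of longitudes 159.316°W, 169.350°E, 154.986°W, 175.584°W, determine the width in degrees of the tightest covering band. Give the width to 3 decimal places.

Sort the longitudes: -175.584°, -159.316°, -154.986°, +169.350°.
Eastward gaps between consecutive values (wrapping around): 16.268°, 4.330°, 324.336°, 15.066°.
Largest gap = 324.336° ⇒ minimal covering band is its complement: 360° − 324.336° = 35.664°.
Band runs from +169.350° eastward to -154.986°, crossing the antimeridian.

35.664°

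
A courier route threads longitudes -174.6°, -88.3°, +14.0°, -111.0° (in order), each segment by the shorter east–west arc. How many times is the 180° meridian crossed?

Leg 1: -174.6° → -88.3°, shortest Δλ = 86.3° (east) — does not cross 180°.
Leg 2: -88.3° → +14.0°, shortest Δλ = 102.3° (east) — does not cross 180°.
Leg 3: +14.0° → -111.0°, shortest Δλ = -125.0° (west) — does not cross 180°.
Total crossings: 0.

0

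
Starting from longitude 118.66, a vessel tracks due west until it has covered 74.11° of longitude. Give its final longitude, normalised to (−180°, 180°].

Start at +118.66°; shift −74.11° → +44.55°.
+44.55° already lies in (−180°, 180°].

+44.55°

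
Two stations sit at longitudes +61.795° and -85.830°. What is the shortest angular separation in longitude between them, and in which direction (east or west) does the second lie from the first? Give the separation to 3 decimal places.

Raw difference: -85.830 − 61.795 = -147.625°.
Normalise into (−180°, 180°]: -147.625° stays -147.625°.
Negative ⇒ the second point lies to the west; separation 147.625°.

147.625° west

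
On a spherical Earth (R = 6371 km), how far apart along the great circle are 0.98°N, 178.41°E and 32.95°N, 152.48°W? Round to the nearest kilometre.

4678 km

Δλ = -152.48 − 178.41 = -330.89°; wrapped into (−180°, 180°]: 29.11°.
Δφ = 32.95 − 0.98 = 31.97°.
a = sin²(Δφ/2) + cos φ₁ · cos φ₂ · sin²(Δλ/2) = 0.128827.
c = 2·atan2(√a, √(1−a)) = 0.73423 rad → d = 6371·c ≈ 4677.79 km.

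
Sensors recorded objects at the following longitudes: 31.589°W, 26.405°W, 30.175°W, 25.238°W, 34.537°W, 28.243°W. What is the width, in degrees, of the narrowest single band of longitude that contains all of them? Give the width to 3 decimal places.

Sort the longitudes: -34.537°, -31.589°, -30.175°, -28.243°, -26.405°, -25.238°.
Eastward gaps between consecutive values (wrapping around): 2.948°, 1.414°, 1.932°, 1.838°, 1.167°, 350.701°.
Largest gap = 350.701° ⇒ minimal covering band is its complement: 360° − 350.701° = 9.299°.
Band runs from -34.537° eastward to -25.238°.

9.299°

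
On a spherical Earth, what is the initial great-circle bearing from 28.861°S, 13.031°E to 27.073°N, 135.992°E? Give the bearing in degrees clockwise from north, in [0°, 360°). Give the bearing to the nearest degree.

Δλ = 135.992 − 13.031 = 122.961°.
θ = atan2( sin Δλ · cos φ₂ , cos φ₁ · sin φ₂ − sin φ₁ · cos φ₂ · cos Δλ )
  = atan2(0.74711, 0.16476) = 77.564° → normalised to [0°, 360°): 77.564°.

78°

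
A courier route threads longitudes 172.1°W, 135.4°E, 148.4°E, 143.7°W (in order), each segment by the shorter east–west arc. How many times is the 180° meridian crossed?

2

Leg 1: -172.1° → +135.4°, shortest Δλ = -52.5° (west) — crosses 180°.
Leg 2: +135.4° → +148.4°, shortest Δλ = 13.0° (east) — does not cross 180°.
Leg 3: +148.4° → -143.7°, shortest Δλ = 67.9° (east) — crosses 180°.
Total crossings: 2.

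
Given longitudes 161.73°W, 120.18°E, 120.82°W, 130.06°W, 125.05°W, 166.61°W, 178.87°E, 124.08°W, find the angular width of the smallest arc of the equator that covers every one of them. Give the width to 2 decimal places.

Sort the longitudes: -166.61°, -161.73°, -130.06°, -125.05°, -124.08°, -120.82°, +120.18°, +178.87°.
Eastward gaps between consecutive values (wrapping around): 4.88°, 31.67°, 5.01°, 0.97°, 3.26°, 241.00°, 58.69°, 14.52°.
Largest gap = 241.00° ⇒ minimal covering band is its complement: 360° − 241.00° = 119.00°.
Band runs from +120.18° eastward to -120.82°, crossing the antimeridian.

119.00°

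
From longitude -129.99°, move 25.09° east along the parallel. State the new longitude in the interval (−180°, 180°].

-104.90°

Start at -129.99°; shift +25.09° → -104.90°.
-104.90° already lies in (−180°, 180°].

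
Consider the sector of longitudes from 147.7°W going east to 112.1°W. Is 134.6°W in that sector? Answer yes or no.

Yes

Band width going east from -147.7° to -112.1°: ((-112.1 − -147.7) mod 360) = 35.6°.
Offset of -134.6° east of the west edge: ((-134.6 − -147.7) mod 360) = 13.1°.
13.1° ≤ 35.6° ⇒ inside.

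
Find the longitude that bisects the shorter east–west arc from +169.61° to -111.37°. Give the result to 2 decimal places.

-150.88°

Signed shortest Δλ from +169.61° to -111.37° is +79.02°.
Midpoint longitude = +169.61° + (+79.02°)/2 = +169.61° + 39.51° = +209.12°.
Normalise into (−180°, 180°]: -150.88°.
(The naïve average (+169.61 + -111.37)/2 = 29.12° is on the wrong side of the globe.)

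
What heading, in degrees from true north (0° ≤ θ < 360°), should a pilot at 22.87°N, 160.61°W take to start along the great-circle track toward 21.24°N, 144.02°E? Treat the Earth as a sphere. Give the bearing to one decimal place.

279.5°

Δλ = 144.02 − -160.61 = 304.63°; wrapped into (−180°, 180°]: -55.37°.
θ = atan2( sin Δλ · cos φ₂ , cos φ₁ · sin φ₂ − sin φ₁ · cos φ₂ · cos Δλ )
  = atan2(-0.76694, 0.12794) = -80.529° → normalised to [0°, 360°): 279.471°.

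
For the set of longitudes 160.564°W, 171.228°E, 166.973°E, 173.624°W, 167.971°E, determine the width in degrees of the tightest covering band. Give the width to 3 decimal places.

32.463°

Sort the longitudes: -173.624°, -160.564°, +166.973°, +167.971°, +171.228°.
Eastward gaps between consecutive values (wrapping around): 13.060°, 327.537°, 0.998°, 3.257°, 15.148°.
Largest gap = 327.537° ⇒ minimal covering band is its complement: 360° − 327.537° = 32.463°.
Band runs from +166.973° eastward to -160.564°, crossing the antimeridian.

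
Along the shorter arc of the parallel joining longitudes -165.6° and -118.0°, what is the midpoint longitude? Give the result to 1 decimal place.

-141.8°

Signed shortest Δλ from -165.6° to -118.0° is +47.6°.
Midpoint longitude = -165.6° + (+47.6°)/2 = -165.6° + 23.8° = -141.8°.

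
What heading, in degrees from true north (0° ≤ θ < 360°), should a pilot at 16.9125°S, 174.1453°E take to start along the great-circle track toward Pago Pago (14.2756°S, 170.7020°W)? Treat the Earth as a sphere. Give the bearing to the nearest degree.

82°

Δλ = -170.7020 − 174.1453 = -344.8473°; wrapped into (−180°, 180°]: 15.1527°.
θ = atan2( sin Δλ · cos φ₂ , cos φ₁ · sin φ₂ − sin φ₁ · cos φ₂ · cos Δλ )
  = atan2(0.25332, 0.03620) = 81.866° → normalised to [0°, 360°): 81.866°.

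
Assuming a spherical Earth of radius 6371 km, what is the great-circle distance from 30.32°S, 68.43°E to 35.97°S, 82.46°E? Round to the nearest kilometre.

Δλ = 82.46 − 68.43 = 14.03°.
Δφ = -35.97 − -30.32 = -5.65°.
a = sin²(Δφ/2) + cos φ₁ · cos φ₂ · sin²(Δλ/2) = 0.012849.
c = 2·atan2(√a, √(1−a)) = 0.22720 rad → d = 6371·c ≈ 1447.48 km.

1447 km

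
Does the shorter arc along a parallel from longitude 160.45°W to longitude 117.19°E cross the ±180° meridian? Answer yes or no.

Naïve |117.19 − -160.45| = 277.64° > 180°, so the shorter arc goes the other way round — across 180°.
Signed shortest Δλ = ((117.19 − -160.45 + 180) mod 360) − 180 = -82.36°.
Going west by 82.36° from -160.45° passes through 180° before reaching +117.19°.

Yes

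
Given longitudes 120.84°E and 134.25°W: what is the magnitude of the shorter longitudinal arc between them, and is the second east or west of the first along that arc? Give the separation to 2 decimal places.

104.91° east

Raw difference: -134.25 − 120.84 = -255.09°.
Normalise into (−180°, 180°]: -255.09° + 360° = 104.91°.
Positive ⇒ the second point lies to the east; separation 104.91°.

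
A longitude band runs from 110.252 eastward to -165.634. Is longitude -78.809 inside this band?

Band width going east from +110.252° to -165.634°: ((-165.634 − 110.252) mod 360) = 84.114°.
Offset of -78.809° east of the west edge: ((-78.809 − 110.252) mod 360) = 170.939°.
170.939° > 84.114° ⇒ outside.

No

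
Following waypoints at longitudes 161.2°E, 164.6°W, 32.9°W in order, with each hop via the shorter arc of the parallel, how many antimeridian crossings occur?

Leg 1: +161.2° → -164.6°, shortest Δλ = 34.2° (east) — crosses 180°.
Leg 2: -164.6° → -32.9°, shortest Δλ = 131.7° (east) — does not cross 180°.
Total crossings: 1.

1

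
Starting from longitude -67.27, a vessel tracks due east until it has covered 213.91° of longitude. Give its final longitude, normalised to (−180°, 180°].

Start at -67.27°; shift +213.91° → +146.64°.
+146.64° already lies in (−180°, 180°].

+146.64°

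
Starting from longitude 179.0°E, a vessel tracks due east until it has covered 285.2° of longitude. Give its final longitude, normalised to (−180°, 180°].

Start at +179.0°; shift +285.2° → +464.2°.
+464.2° lies outside (−180°, 180°]; subtract 360° → +104.2°.

104.2°E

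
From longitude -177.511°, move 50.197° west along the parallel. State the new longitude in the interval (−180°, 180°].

+132.292°

Start at -177.511°; shift −50.197° → -227.708°.
-227.708° lies outside (−180°, 180°]; add 360° → +132.292°.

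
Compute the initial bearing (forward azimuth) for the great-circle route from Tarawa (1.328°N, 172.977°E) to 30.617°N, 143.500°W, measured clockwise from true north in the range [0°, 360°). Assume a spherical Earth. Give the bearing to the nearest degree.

50°

Δλ = -143.500 − 172.977 = -316.477°; wrapped into (−180°, 180°]: 43.523°.
θ = atan2( sin Δλ · cos φ₂ , cos φ₁ · sin φ₂ − sin φ₁ · cos φ₂ · cos Δλ )
  = atan2(0.59264, 0.49470) = 50.147° → normalised to [0°, 360°): 50.147°.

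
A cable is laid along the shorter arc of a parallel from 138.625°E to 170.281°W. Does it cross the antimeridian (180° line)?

Naïve |-170.281 − 138.625| = 308.906° > 180°, so the shorter arc goes the other way round — across 180°.
Signed shortest Δλ = ((-170.281 − 138.625 + 180) mod 360) − 180 = 51.094°.
Going east by 51.094° from +138.625° passes through 180° before reaching -170.281°.

Yes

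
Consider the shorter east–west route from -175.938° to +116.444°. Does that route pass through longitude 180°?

Naïve |116.444 − -175.938| = 292.382° > 180°, so the shorter arc goes the other way round — across 180°.
Signed shortest Δλ = ((116.444 − -175.938 + 180) mod 360) − 180 = -67.618°.
Going west by 67.618° from -175.938° passes through 180° before reaching +116.444°.

Yes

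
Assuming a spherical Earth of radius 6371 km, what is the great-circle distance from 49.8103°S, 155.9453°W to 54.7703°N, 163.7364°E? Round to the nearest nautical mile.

Δλ = 163.7364 − -155.9453 = 319.6817°; wrapped into (−180°, 180°]: -40.3183°.
Δφ = 54.7703 − -49.8103 = 104.5806°.
a = sin²(Δφ/2) + cos φ₁ · cos φ₂ · sin²(Δλ/2) = 0.670083.
c = 2·atan2(√a, √(1−a)) = 1.91789 rad → d = 6371·c ≈ 12218.88 km ≈ 6597.67 nmi.

6598 nmi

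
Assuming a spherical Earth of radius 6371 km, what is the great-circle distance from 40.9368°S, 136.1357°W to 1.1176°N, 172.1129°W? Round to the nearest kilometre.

Δλ = -172.1129 − -136.1357 = -35.9772°.
Δφ = 1.1176 − -40.9368 = 42.0544°.
a = sin²(Δφ/2) + cos φ₁ · cos φ₂ · sin²(Δλ/2) = 0.200781.
c = 2·atan2(√a, √(1−a)) = 0.92925 rad → d = 6371·c ≈ 5920.22 km.

5920 km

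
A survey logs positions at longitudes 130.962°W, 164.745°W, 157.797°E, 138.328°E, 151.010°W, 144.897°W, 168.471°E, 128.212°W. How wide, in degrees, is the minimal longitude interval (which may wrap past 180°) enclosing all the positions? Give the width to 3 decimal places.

Sort the longitudes: -164.745°, -151.010°, -144.897°, -130.962°, -128.212°, +138.328°, +157.797°, +168.471°.
Eastward gaps between consecutive values (wrapping around): 13.735°, 6.113°, 13.935°, 2.750°, 266.540°, 19.469°, 10.674°, 26.784°.
Largest gap = 266.540° ⇒ minimal covering band is its complement: 360° − 266.540° = 93.460°.
Band runs from +138.328° eastward to -128.212°, crossing the antimeridian.

93.460°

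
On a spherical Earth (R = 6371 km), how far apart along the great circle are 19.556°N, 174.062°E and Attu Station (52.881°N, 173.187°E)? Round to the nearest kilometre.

Δλ = 173.187 − 174.062 = -0.875°.
Δφ = 52.881 − 19.556 = 33.325°.
a = sin²(Δφ/2) + cos φ₁ · cos φ₂ · sin²(Δλ/2) = 0.082249.
c = 2·atan2(√a, √(1−a)) = 0.58175 rad → d = 6371·c ≈ 3706.34 km.

3706 km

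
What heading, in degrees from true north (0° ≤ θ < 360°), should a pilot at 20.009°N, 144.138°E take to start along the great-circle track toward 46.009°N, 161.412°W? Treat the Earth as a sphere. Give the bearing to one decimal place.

Δλ = -161.412 − 144.138 = -305.550°; wrapped into (−180°, 180°]: 54.450°.
θ = atan2( sin Δλ · cos φ₂ , cos φ₁ · sin φ₂ − sin φ₁ · cos φ₂ · cos Δλ )
  = atan2(0.56509, 0.53785) = 46.415° → normalised to [0°, 360°): 46.415°.

46.4°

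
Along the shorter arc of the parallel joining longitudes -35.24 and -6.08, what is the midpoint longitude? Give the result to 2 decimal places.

-20.66°

Signed shortest Δλ from -35.24° to -6.08° is +29.16°.
Midpoint longitude = -35.24° + (+29.16°)/2 = -35.24° + 14.58° = -20.66°.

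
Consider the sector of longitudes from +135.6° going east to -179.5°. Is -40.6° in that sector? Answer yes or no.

Band width going east from +135.6° to -179.5°: ((-179.5 − 135.6) mod 360) = 44.9°.
Offset of -40.6° east of the west edge: ((-40.6 − 135.6) mod 360) = 183.8°.
183.8° > 44.9° ⇒ outside.

No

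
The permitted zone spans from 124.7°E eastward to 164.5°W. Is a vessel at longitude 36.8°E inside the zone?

No

Band width going east from +124.7° to -164.5°: ((-164.5 − 124.7) mod 360) = 70.8°.
Offset of +36.8° east of the west edge: ((36.8 − 124.7) mod 360) = 272.1°.
272.1° > 70.8° ⇒ outside.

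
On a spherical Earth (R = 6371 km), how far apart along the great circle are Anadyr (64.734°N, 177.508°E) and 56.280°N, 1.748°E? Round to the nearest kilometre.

6554 km

Δλ = 1.748 − 177.508 = -175.760°.
Δφ = 56.280 − 64.734 = -8.454°.
a = sin²(Δφ/2) + cos φ₁ · cos φ₂ · sin²(Δλ/2) = 0.242052.
c = 2·atan2(√a, √(1−a)) = 1.02874 rad → d = 6371·c ≈ 6554.12 km.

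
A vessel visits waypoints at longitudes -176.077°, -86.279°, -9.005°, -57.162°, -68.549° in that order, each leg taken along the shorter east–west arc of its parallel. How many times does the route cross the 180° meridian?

0

Leg 1: -176.077° → -86.279°, shortest Δλ = 89.798° (east) — does not cross 180°.
Leg 2: -86.279° → -9.005°, shortest Δλ = 77.274° (east) — does not cross 180°.
Leg 3: -9.005° → -57.162°, shortest Δλ = -48.157° (west) — does not cross 180°.
Leg 4: -57.162° → -68.549°, shortest Δλ = -11.387° (west) — does not cross 180°.
Total crossings: 0.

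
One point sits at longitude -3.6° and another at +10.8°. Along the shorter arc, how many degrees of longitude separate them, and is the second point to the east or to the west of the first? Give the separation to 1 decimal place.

Raw difference: 10.8 − -3.6 = 14.4°.
Normalise into (−180°, 180°]: 14.4° stays 14.4°.
Positive ⇒ the second point lies to the east; separation 14.4°.

14.4° east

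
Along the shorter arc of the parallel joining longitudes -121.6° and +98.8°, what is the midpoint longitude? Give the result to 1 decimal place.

Signed shortest Δλ from -121.6° to +98.8° is -139.6°.
Midpoint longitude = -121.6° + (-139.6°)/2 = -121.6° − 69.8° = -191.4°.
Normalise into (−180°, 180°]: +168.6°.
(The naïve average (-121.6 + +98.8)/2 = -11.4° is on the wrong side of the globe.)

+168.6°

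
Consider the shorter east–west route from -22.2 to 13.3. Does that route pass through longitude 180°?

Signed shortest Δλ = ((13.3 − -22.2 + 180) mod 360) − 180 = 35.5°.
Going east by 35.5° from -22.2° reaches +13.3° without touching 180°.

No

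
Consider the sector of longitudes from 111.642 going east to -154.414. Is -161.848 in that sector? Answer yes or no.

Yes

Band width going east from +111.642° to -154.414°: ((-154.414 − 111.642) mod 360) = 93.944°.
Offset of -161.848° east of the west edge: ((-161.848 − 111.642) mod 360) = 86.510°.
86.510° ≤ 93.944° ⇒ inside.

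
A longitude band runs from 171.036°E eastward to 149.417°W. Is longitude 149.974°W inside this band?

Yes

Band width going east from +171.036° to -149.417°: ((-149.417 − 171.036) mod 360) = 39.547°.
Offset of -149.974° east of the west edge: ((-149.974 − 171.036) mod 360) = 38.990°.
38.990° ≤ 39.547° ⇒ inside.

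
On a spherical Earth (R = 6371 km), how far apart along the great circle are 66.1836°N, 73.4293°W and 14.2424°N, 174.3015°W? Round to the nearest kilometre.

9040 km

Δλ = -174.3015 − -73.4293 = -100.8722°.
Δφ = 14.2424 − 66.1836 = -51.9412°.
a = sin²(Δφ/2) + cos φ₁ · cos φ₂ · sin²(Δλ/2) = 0.424375.
c = 2·atan2(√a, √(1−a)) = 1.41896 rad → d = 6371·c ≈ 9040.22 km.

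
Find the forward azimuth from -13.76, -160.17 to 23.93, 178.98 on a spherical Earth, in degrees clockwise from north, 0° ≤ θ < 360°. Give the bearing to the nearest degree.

Δλ = 178.98 − -160.17 = 339.15°; wrapped into (−180°, 180°]: -20.85°.
θ = atan2( sin Δλ · cos φ₂ , cos φ₁ · sin φ₂ − sin φ₁ · cos φ₂ · cos Δλ )
  = atan2(-0.32533, 0.59715) = -28.582° → normalised to [0°, 360°): 331.418°.

331°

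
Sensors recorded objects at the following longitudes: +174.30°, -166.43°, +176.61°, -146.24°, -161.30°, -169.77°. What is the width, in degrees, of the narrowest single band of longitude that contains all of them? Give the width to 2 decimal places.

39.46°

Sort the longitudes: -169.77°, -166.43°, -161.30°, -146.24°, +174.30°, +176.61°.
Eastward gaps between consecutive values (wrapping around): 3.34°, 5.13°, 15.06°, 320.54°, 2.31°, 13.62°.
Largest gap = 320.54° ⇒ minimal covering band is its complement: 360° − 320.54° = 39.46°.
Band runs from +174.30° eastward to -146.24°, crossing the antimeridian.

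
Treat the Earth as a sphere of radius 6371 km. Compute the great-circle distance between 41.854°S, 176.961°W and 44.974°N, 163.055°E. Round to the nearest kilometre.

Δλ = 163.055 − -176.961 = 340.016°; wrapped into (−180°, 180°]: -19.984°.
Δφ = 44.974 − -41.854 = 86.828°.
a = sin²(Δφ/2) + cos φ₁ · cos φ₂ · sin²(Δλ/2) = 0.488197.
c = 2·atan2(√a, √(1−a)) = 1.54719 rad → d = 6371·c ≈ 9857.13 km.

9857 km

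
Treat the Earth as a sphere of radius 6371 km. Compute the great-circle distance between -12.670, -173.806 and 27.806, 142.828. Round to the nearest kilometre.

Δλ = 142.828 − -173.806 = 316.634°; wrapped into (−180°, 180°]: -43.366°.
Δφ = 27.806 − -12.670 = 40.476°.
a = sin²(Δφ/2) + cos φ₁ · cos φ₂ · sin²(Δλ/2) = 0.237467.
c = 2·atan2(√a, √(1−a)) = 1.01800 rad → d = 6371·c ≈ 6485.71 km.

6486 km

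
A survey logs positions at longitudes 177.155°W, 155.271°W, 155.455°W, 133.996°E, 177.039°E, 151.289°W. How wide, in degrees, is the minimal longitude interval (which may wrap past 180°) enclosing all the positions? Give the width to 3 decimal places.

Sort the longitudes: -177.155°, -155.455°, -155.271°, -151.289°, +133.996°, +177.039°.
Eastward gaps between consecutive values (wrapping around): 21.700°, 0.184°, 3.982°, 285.285°, 43.043°, 5.806°.
Largest gap = 285.285° ⇒ minimal covering band is its complement: 360° − 285.285° = 74.715°.
Band runs from +133.996° eastward to -151.289°, crossing the antimeridian.

74.715°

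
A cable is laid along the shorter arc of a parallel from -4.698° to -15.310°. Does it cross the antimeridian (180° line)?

No

Signed shortest Δλ = ((-15.310 − -4.698 + 180) mod 360) − 180 = -10.612°.
Going west by 10.612° from -4.698° reaches -15.310° without touching 180°.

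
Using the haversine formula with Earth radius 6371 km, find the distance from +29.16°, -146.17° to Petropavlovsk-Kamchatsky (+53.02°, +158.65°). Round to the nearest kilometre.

Δλ = 158.65 − -146.17 = 304.82°; wrapped into (−180°, 180°]: -55.18°.
Δφ = 53.02 − 29.16 = 23.86°.
a = sin²(Δφ/2) + cos φ₁ · cos φ₂ · sin²(Δλ/2) = 0.155408.
c = 2·atan2(√a, √(1−a)) = 0.81043 rad → d = 6371·c ≈ 5163.28 km.

5163 km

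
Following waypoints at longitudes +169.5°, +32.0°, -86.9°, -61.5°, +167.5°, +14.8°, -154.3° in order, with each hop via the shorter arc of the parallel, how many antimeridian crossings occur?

Leg 1: +169.5° → +32.0°, shortest Δλ = -137.5° (west) — does not cross 180°.
Leg 2: +32.0° → -86.9°, shortest Δλ = -118.9° (west) — does not cross 180°.
Leg 3: -86.9° → -61.5°, shortest Δλ = 25.4° (east) — does not cross 180°.
Leg 4: -61.5° → +167.5°, shortest Δλ = -131.0° (west) — crosses 180°.
Leg 5: +167.5° → +14.8°, shortest Δλ = -152.7° (west) — does not cross 180°.
Leg 6: +14.8° → -154.3°, shortest Δλ = -169.1° (west) — does not cross 180°.
Total crossings: 1.

1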